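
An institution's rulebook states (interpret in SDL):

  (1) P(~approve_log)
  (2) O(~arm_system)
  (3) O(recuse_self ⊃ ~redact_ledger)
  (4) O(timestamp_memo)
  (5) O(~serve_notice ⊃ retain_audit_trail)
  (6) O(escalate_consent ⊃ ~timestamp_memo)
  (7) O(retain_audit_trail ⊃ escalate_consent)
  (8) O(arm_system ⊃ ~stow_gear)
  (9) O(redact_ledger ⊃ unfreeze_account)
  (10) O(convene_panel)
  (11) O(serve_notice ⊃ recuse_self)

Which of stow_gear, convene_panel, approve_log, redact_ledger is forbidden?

redact_ledger

Premise 4 states O(timestamp_memo) outright.
The contrapositive of premise 6 (O(escalate_consent ⊃ ~timestamp_memo)) is O(timestamp_memo ⊃ ~escalate_consent), and O(timestamp_memo) is already established, so O(~escalate_consent).
Premise 7, O(retain_audit_trail ⊃ escalate_consent), contraposes to O(~escalate_consent ⊃ ~retain_audit_trail); with O(~escalate_consent) we get O(~retain_audit_trail).
Premise 5 is O(~serve_notice ⊃ retain_audit_trail); contrapositively O(~retain_audit_trail ⊃ serve_notice). Since O(~retain_audit_trail) holds, K gives O(serve_notice).
With premise 11, O(serve_notice ⊃ recuse_self), the K-axiom yields O(recuse_self).
From O(recuse_self) and premise 3, O(recuse_self ⊃ ~redact_ledger), we obtain O(~redact_ledger).
So O(~redact_ledger) holds, i.e. redact_ledger is forbidden. None of the other listed options is forbidden under the premises.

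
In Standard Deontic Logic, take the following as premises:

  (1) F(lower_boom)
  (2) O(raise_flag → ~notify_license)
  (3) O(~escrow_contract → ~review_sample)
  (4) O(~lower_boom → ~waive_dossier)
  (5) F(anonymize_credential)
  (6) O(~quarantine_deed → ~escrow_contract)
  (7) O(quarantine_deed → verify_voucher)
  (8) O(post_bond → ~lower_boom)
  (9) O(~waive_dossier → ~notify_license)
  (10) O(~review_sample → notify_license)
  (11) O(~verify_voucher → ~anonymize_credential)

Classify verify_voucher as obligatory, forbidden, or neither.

Obligatory

F(lower_boom) at premise 1 means O(~lower_boom).
From O(~lower_boom) and premise 4, O(~lower_boom → ~waive_dossier), we obtain O(~waive_dossier).
With premise 9, O(~waive_dossier → ~notify_license), the K-axiom yields O(~notify_license).
The contrapositive of premise 10 (O(~review_sample → notify_license)) is O(~notify_license → review_sample), and O(~notify_license) is already established, so O(review_sample).
Premise 3 is O(~escrow_contract → ~review_sample); contrapositively O(review_sample → escrow_contract). Since O(review_sample) holds, K gives O(escrow_contract).
The contrapositive of premise 6 (O(~quarantine_deed → ~escrow_contract)) is O(escrow_contract → quarantine_deed), and O(escrow_contract) is already established, so O(quarantine_deed).
Premise 7 is O(quarantine_deed → verify_voucher); since O(quarantine_deed), deontic closure gives O(verify_voucher).
Premises 2, 5, 8, 11 do not contribute to this derivation.
Hence verify_voucher is obligatory.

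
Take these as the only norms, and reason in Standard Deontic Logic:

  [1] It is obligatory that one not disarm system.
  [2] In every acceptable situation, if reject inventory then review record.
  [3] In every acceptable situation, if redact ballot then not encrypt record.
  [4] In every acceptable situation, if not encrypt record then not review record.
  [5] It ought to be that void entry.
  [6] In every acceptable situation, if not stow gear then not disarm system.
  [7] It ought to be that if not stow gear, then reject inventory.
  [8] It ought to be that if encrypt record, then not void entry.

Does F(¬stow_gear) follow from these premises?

Yes

Premise 5 gives O(void_entry).
Premise 8 is O(encrypt_record → ¬void_entry); contrapositively O(void_entry → ¬encrypt_record). Since O(void_entry) holds, K gives O(¬encrypt_record).
Applying K to premise 4 (O(¬encrypt_record → ¬review_record)) and O(¬encrypt_record) yields O(¬review_record).
Premise 2, O(reject_inventory → review_record), contraposes to O(¬review_record → ¬reject_inventory); with O(¬review_record) we get O(¬reject_inventory).
Premise 7 is O(¬stow_gear → reject_inventory); contrapositively O(¬reject_inventory → stow_gear). Since O(¬reject_inventory) holds, K gives O(stow_gear).
Premises 1, 3, 6 do not contribute to this derivation.
So O(stow_gear) holds, i.e. F(¬stow_gear). The claim follows.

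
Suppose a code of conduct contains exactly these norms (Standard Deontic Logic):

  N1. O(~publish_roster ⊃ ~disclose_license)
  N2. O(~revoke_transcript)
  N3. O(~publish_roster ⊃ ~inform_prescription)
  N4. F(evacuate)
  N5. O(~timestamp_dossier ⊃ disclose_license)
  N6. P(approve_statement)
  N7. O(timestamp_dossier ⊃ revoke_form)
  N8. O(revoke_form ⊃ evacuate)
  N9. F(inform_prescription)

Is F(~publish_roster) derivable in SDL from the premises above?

Yes

Premise 4, F(evacuate), is equivalent to O(~evacuate).
The contrapositive of premise 8 (O(revoke_form ⊃ evacuate)) is O(~evacuate ⊃ ~revoke_form), and O(~evacuate) is already established, so O(~revoke_form).
Premise 7, O(timestamp_dossier ⊃ revoke_form), contraposes to O(~revoke_form ⊃ ~timestamp_dossier); with O(~revoke_form) we get O(~timestamp_dossier).
Applying K to premise 5 (O(~timestamp_dossier ⊃ disclose_license)) and O(~timestamp_dossier) yields O(disclose_license).
Premise 1, O(~publish_roster ⊃ ~disclose_license), contraposes to O(disclose_license ⊃ publish_roster); with O(disclose_license) we get O(publish_roster).
Premises 2, 3, 6, 9 do not contribute to this derivation.
So O(publish_roster) holds, i.e. F(~publish_roster). The claim follows.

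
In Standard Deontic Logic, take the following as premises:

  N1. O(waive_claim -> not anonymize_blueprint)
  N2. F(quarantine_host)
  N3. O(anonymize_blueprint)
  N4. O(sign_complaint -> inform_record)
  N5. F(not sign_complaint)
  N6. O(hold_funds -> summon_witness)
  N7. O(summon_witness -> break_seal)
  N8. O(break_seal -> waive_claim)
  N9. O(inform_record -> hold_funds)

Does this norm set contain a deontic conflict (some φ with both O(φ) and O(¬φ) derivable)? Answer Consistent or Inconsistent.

Inconsistent

Premise 3 gives O(anonymize_blueprint).
Premise 1 is O(waive_claim -> not anonymize_blueprint); contrapositively O(anonymize_blueprint -> not waive_claim). Since O(anonymize_blueprint) holds, K gives O(not waive_claim).
The contrapositive of premise 8 (O(break_seal -> waive_claim)) is O(not waive_claim -> not break_seal), and O(not waive_claim) is already established, so O(not break_seal).
Premise 7 is O(summon_witness -> break_seal); contrapositively O(not break_seal -> not summon_witness). Since O(not break_seal) holds, K gives O(not summon_witness).
Premise 6 is O(hold_funds -> summon_witness); contrapositively O(not summon_witness -> not hold_funds). Since O(not summon_witness) holds, K gives O(not hold_funds).
Premise 9, O(inform_record -> hold_funds), contraposes to O(not hold_funds -> not inform_record); with O(not hold_funds) we get O(not inform_record).
The contrapositive of premise 4 (O(sign_complaint -> inform_record)) is O(not inform_record -> not sign_complaint), and O(not inform_record) is already established, so O(not sign_complaint).
But premise 5, F(not sign_complaint), means O(sign_complaint).
We now have both O(not sign_complaint) and O(sign_complaint) — sign_complaint is simultaneously obligatory and forbidden, violating the D-axiom.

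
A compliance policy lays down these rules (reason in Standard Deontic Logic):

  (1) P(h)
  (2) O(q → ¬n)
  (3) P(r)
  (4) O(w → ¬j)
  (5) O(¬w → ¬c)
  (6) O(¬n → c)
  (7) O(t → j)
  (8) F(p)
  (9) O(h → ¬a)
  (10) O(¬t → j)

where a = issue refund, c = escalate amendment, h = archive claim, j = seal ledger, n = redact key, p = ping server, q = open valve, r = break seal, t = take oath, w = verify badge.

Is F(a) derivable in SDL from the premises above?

No

Premise 9 is O(h → ¬a), but O(h) is not derivable from the premises (the permission P(h) asserts only ¬O(¬h), not O(h)), so it does not yield O(¬a).
No other premise forces O(¬a). An ideal world satisfying every premise can still have a true, so F(a) is not derivable.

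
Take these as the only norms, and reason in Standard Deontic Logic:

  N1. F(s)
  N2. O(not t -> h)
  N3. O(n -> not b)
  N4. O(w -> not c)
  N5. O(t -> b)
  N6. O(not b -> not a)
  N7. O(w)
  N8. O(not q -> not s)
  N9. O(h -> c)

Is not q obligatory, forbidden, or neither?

Neither

Premise 8 is O(not q -> not s); even if O(not s) held, inferring O(not q) would be affirming the consequent — invalid.
No premise or chain of K-axiom applications forces O(not q), and none forces O(q). So not q is neither obligatory nor forbidden under these norms.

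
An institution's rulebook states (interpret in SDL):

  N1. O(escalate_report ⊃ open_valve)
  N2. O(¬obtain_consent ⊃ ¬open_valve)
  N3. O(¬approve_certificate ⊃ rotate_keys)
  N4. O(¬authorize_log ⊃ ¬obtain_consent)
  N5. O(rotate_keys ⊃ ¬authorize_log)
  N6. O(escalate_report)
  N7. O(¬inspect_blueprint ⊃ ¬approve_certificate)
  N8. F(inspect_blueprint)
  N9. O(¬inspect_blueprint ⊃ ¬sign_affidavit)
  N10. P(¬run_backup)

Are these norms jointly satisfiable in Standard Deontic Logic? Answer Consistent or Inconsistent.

Premise 6 states O(escalate_report) outright.
From O(escalate_report) and premise 1, O(escalate_report ⊃ open_valve), we obtain O(open_valve).
Premise 2 is O(¬obtain_consent ⊃ ¬open_valve); contrapositively O(open_valve ⊃ obtain_consent). Since O(open_valve) holds, K gives O(obtain_consent).
Premise 4, O(¬authorize_log ⊃ ¬obtain_consent), contraposes to O(obtain_consent ⊃ authorize_log); with O(obtain_consent) we get O(authorize_log).
Premise 5, O(rotate_keys ⊃ ¬authorize_log), contraposes to O(authorize_log ⊃ ¬rotate_keys); with O(authorize_log) we get O(¬rotate_keys).
Premise 3 is O(¬approve_certificate ⊃ rotate_keys); contrapositively O(¬rotate_keys ⊃ approve_certificate). Since O(¬rotate_keys) holds, K gives O(approve_certificate).
The contrapositive of premise 7 (O(¬inspect_blueprint ⊃ ¬approve_certificate)) is O(approve_certificate ⊃ inspect_blueprint), and O(approve_certificate) is already established, so O(inspect_blueprint).
Yet premise 8 is F(inspect_blueprint), i.e. O(¬inspect_blueprint).
We now have both O(inspect_blueprint) and O(¬inspect_blueprint) — inspect_blueprint is simultaneously obligatory and forbidden, violating the D-axiom.

Inconsistent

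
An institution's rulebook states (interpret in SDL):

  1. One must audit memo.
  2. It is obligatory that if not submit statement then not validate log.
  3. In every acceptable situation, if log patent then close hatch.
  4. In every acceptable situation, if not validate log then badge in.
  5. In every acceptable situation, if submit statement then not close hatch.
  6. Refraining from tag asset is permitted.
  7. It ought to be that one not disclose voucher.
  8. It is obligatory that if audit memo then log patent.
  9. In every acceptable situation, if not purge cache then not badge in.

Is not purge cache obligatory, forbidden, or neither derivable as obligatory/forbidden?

From premise 1 we have O(audit_memo).
With premise 8, O(audit_memo → log_patent), the K-axiom yields O(log_patent).
With premise 3, O(log_patent → close_hatch), the K-axiom yields O(close_hatch).
Premise 5 is O(submit_statement → ¬close_hatch); contrapositively O(close_hatch → ¬submit_statement). Since O(close_hatch) holds, K gives O(¬submit_statement).
With premise 2, O(¬submit_statement → ¬validate_log), the K-axiom yields O(¬validate_log).
Applying K to premise 4 (O(¬validate_log → badge_in)) and O(¬validate_log) yields O(badge_in).
Premise 9 is O(¬purge_cache → ¬badge_in); contrapositively O(badge_in → purge_cache). Since O(badge_in) holds, K gives O(purge_cache).
Premises 6, 7 do not contribute to this derivation.
Thus O(purge_cache), which is F(¬purge_cache): ¬purge_cache is forbidden.

Forbidden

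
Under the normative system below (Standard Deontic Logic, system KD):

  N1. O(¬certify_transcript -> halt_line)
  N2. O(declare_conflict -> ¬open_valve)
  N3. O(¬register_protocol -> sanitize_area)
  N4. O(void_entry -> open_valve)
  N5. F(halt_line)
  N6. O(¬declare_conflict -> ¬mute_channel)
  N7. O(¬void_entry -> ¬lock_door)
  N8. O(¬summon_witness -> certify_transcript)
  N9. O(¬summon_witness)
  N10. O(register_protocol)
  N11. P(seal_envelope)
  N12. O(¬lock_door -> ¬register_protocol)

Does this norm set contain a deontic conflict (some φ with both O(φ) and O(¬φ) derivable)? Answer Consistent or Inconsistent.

Premise 1 is O(¬certify_transcript -> halt_line), but O(¬certify_transcript) is not derivable from the premises, so it does not yield O(halt_line).
So O(halt_line) is not derivable, and the apparent clash with O(¬halt_line) does not arise.
A world satisfying every obligation exists (e.g. certify_transcript=true, declare_conflict=false, halt_line=false, lock_door=true, mute_channel=false, open_valve=true, register_protocol=true, sanitize_area=false, seal_envelope=false, summon_witness=false, void_entry=true); no atom is both obligatory and forbidden, so the set is consistent.

Consistent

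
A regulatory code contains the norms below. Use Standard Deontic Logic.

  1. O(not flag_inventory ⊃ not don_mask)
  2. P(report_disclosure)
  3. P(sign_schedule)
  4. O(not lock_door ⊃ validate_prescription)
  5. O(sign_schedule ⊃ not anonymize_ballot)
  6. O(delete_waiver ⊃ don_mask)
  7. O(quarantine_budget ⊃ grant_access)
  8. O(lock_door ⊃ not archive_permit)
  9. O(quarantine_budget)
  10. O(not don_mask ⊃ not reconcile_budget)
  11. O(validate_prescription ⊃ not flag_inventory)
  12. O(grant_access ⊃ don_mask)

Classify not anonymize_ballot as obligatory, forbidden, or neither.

Neither

Premise 5 is O(sign_schedule ⊃ not anonymize_ballot), but O(sign_schedule) is not derivable from the premises (the permission P(sign_schedule) asserts only not O(not sign_schedule), not O(sign_schedule)), so it does not yield O(not anonymize_ballot).
No premise or chain of K-axiom applications forces O(not anonymize_ballot), and none forces O(anonymize_ballot). So not anonymize_ballot is neither obligatory nor forbidden under these norms.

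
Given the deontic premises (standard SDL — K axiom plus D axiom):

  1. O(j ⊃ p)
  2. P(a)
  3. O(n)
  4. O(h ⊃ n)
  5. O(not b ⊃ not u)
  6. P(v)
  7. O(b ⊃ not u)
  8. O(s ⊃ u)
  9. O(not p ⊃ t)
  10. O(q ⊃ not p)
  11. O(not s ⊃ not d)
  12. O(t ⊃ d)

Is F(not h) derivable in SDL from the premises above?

No

Premise 4 is O(h ⊃ n); even if O(n) held, inferring O(h) would be affirming the consequent — invalid.
No other premise forces O(h). An ideal world satisfying every premise can still have not h true, so F(not h) is not derivable.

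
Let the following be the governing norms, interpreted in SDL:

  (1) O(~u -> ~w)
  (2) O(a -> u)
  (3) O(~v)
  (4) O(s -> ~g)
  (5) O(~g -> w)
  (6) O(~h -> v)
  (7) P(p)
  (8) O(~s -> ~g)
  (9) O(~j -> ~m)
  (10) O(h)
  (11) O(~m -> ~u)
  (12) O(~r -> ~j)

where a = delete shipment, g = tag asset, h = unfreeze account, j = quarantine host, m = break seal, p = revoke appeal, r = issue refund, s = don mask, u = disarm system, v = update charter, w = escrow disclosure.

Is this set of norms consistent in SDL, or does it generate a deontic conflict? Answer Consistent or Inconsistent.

Consistent

Premise 6 is O(~h -> v), but O(~h) is not derivable from the premises, so it does not yield O(v).
So O(v) is not derivable, and the apparent clash with O(~v) does not arise.
A world satisfying every obligation exists (e.g. a=false, g=false, h=true, j=true, m=true, p=false, r=true, s=false, u=true, v=false, w=true); no atom is both obligatory and forbidden, so the set is consistent.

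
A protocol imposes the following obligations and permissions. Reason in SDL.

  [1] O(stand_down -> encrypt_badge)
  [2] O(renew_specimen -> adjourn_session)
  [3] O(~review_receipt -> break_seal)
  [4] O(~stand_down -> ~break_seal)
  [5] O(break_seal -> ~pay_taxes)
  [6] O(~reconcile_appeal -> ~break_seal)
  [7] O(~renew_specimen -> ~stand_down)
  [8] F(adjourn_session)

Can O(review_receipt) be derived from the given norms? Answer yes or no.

Yes

F(adjourn_session) at premise 8 means O(~adjourn_session).
Premise 2, O(renew_specimen -> adjourn_session), contraposes to O(~adjourn_session -> ~renew_specimen); with O(~adjourn_session) we get O(~renew_specimen).
With premise 7, O(~renew_specimen -> ~stand_down), the K-axiom yields O(~stand_down).
Applying K to premise 4 (O(~stand_down -> ~break_seal)) and O(~stand_down) yields O(~break_seal).
The contrapositive of premise 3 (O(~review_receipt -> break_seal)) is O(~break_seal -> review_receipt), and O(~break_seal) is already established, so O(review_receipt).
Premises 1, 5, 6 do not contribute to this derivation.
So O(review_receipt) follows.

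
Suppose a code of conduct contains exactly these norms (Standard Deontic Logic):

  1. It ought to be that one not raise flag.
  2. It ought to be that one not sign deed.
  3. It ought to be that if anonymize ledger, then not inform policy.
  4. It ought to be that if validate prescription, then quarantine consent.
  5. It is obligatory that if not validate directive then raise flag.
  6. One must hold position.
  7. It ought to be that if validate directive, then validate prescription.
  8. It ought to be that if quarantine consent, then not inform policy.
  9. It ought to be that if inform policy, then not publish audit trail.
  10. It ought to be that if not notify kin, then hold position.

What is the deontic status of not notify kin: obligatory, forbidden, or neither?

Premise 10 is O(¬notify_kin → hold_position); even if O(hold_position) held, inferring O(¬notify_kin) would be affirming the consequent — invalid.
No premise or chain of K-axiom applications forces O(¬notify_kin), and none forces O(notify_kin). So ¬notify_kin is neither obligatory nor forbidden under these norms.

Neither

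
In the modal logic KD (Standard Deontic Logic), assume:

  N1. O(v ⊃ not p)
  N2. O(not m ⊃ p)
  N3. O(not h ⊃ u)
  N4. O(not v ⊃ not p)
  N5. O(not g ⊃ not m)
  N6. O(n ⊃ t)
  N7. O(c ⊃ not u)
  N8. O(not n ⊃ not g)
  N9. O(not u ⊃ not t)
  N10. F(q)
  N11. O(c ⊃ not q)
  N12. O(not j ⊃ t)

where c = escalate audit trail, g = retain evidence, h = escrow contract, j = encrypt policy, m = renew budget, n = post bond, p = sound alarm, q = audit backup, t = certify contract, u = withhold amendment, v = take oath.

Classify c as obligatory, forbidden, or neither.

Forbidden

By case analysis on not v: premise 4 gives O(not v ⊃ not p) and premise 1 gives O(v ⊃ not p), so O(not p) either way.
Premise 2, O(not m ⊃ p), contraposes to O(not p ⊃ m); with O(not p) we get O(m).
Premise 5, O(not g ⊃ not m), contraposes to O(m ⊃ g); with O(m) we get O(g).
Premise 8 is O(not n ⊃ not g); contrapositively O(g ⊃ n). Since O(g) holds, K gives O(n).
From O(n) and premise 6, O(n ⊃ t), we obtain O(t).
Premise 9 is O(not u ⊃ not t); contrapositively O(t ⊃ u). Since O(t) holds, K gives O(u).
Premise 7 is O(c ⊃ not u); contrapositively O(u ⊃ not c). Since O(u) holds, K gives O(not c).
Premises 3, 10, 11, 12 do not contribute to this derivation.
Thus O(not c), which is F(c): c is forbidden.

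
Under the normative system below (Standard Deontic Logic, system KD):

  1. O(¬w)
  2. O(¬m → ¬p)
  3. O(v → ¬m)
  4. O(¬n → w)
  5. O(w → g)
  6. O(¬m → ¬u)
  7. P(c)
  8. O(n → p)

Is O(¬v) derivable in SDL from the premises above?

Premise 1 gives O(¬w).
Premise 4 is O(¬n → w); contrapositively O(¬w → n). Since O(¬w) holds, K gives O(n).
With premise 8, O(n → p), the K-axiom yields O(p).
Premise 2 is O(¬m → ¬p); contrapositively O(p → m). Since O(p) holds, K gives O(m).
Premise 3, O(v → ¬m), contraposes to O(m → ¬v); with O(m) we get O(¬v).
Premises 5, 6, 7 do not contribute to this derivation.
So O(¬v) follows.

Yes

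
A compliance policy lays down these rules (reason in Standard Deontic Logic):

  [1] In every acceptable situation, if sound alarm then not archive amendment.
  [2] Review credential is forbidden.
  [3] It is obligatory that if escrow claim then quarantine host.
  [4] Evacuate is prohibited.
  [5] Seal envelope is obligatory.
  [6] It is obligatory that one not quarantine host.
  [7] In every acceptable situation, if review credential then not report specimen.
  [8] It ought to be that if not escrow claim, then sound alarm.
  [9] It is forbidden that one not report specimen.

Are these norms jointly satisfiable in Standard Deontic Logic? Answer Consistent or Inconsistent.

Premise 7 is O(review_credential → ¬report_specimen), but O(review_credential) is not derivable from the premises, so it does not yield O(¬report_specimen).
So O(¬report_specimen) is not derivable, and the apparent clash with O(report_specimen) does not arise.
A world satisfying every obligation exists (e.g. archive_amendment=false, escrow_claim=false, evacuate=false, quarantine_host=false, report_specimen=true, review_credential=false, seal_envelope=true, sound_alarm=true); no atom is both obligatory and forbidden, so the set is consistent.

Consistent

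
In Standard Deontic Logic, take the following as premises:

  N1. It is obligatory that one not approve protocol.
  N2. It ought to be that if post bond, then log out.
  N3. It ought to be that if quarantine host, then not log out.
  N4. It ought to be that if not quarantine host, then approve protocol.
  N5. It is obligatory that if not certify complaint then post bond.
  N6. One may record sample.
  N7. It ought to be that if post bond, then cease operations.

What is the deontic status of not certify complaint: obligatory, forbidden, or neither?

Premise 1 states O(¬approve_protocol) outright.
Premise 4 is O(¬quarantine_host → approve_protocol); contrapositively O(¬approve_protocol → quarantine_host). Since O(¬approve_protocol) holds, K gives O(quarantine_host).
From O(quarantine_host) and premise 3, O(quarantine_host → ¬log_out), we obtain O(¬log_out).
The contrapositive of premise 2 (O(post_bond → log_out)) is O(¬log_out → ¬post_bond), and O(¬log_out) is already established, so O(¬post_bond).
The contrapositive of premise 5 (O(¬certify_complaint → post_bond)) is O(¬post_bond → certify_complaint), and O(¬post_bond) is already established, so O(certify_complaint).
Premises 6, 7 do not contribute to this derivation.
Thus O(certify_complaint), which is F(¬certify_complaint): ¬certify_complaint is forbidden.

Forbidden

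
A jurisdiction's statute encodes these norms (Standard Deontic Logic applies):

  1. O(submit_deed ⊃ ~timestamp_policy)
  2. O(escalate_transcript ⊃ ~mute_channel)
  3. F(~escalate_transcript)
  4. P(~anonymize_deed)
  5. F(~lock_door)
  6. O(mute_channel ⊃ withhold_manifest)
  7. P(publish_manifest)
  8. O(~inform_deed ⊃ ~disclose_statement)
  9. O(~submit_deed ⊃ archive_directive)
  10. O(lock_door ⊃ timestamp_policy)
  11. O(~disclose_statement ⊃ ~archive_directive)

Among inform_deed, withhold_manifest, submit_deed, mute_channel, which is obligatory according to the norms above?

F(~lock_door) at premise 5 means O(lock_door).
Premise 10 is O(lock_door ⊃ timestamp_policy); since O(lock_door), deontic closure gives O(timestamp_policy).
Premise 1 is O(submit_deed ⊃ ~timestamp_policy); contrapositively O(timestamp_policy ⊃ ~submit_deed). Since O(timestamp_policy) holds, K gives O(~submit_deed).
Premise 9 is O(~submit_deed ⊃ archive_directive); since O(~submit_deed), deontic closure gives O(archive_directive).
Premise 11, O(~disclose_statement ⊃ ~archive_directive), contraposes to O(archive_directive ⊃ disclose_statement); with O(archive_directive) we get O(disclose_statement).
Premise 8 is O(~inform_deed ⊃ ~disclose_statement); contrapositively O(disclose_statement ⊃ inform_deed). Since O(disclose_statement) holds, K gives O(inform_deed).
So O(inform_deed) holds — inform_deed is obligatory. None of the other listed options is made obligatory by any chain of premises.

inform_deed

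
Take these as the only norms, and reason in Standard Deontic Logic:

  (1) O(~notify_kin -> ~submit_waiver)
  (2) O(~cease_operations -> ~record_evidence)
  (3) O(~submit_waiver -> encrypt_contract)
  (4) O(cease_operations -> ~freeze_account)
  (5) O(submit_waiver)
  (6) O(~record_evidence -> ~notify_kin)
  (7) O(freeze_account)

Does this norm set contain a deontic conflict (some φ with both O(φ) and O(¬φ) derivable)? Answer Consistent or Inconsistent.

Premise 5 gives O(submit_waiver).
Premise 1, O(~notify_kin -> ~submit_waiver), contraposes to O(submit_waiver -> notify_kin); with O(submit_waiver) we get O(notify_kin).
Premise 6 is O(~record_evidence -> ~notify_kin); contrapositively O(notify_kin -> record_evidence). Since O(notify_kin) holds, K gives O(record_evidence).
The contrapositive of premise 2 (O(~cease_operations -> ~record_evidence)) is O(record_evidence -> cease_operations), and O(record_evidence) is already established, so O(cease_operations).
With premise 4, O(cease_operations -> ~freeze_account), the K-axiom yields O(~freeze_account).
However, premise 7 gives O(freeze_account).
We now have both O(~freeze_account) and O(freeze_account) — freeze_account is simultaneously obligatory and forbidden, violating the D-axiom.

Inconsistent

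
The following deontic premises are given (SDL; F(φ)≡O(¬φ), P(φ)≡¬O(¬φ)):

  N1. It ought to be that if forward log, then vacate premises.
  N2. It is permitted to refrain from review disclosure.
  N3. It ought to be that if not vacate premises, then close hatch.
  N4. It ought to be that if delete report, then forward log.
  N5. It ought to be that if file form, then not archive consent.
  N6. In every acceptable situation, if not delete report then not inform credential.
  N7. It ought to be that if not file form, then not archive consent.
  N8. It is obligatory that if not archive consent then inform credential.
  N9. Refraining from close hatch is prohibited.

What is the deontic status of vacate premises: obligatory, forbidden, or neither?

Premises 7 and 5 are O(¬file_form → ¬archive_consent) and O(file_form → ¬archive_consent); every ideal world satisfies ¬file_form or file_form, so in either case ¬archive_consent holds — hence O(¬archive_consent).
From O(¬archive_consent) and premise 8, O(¬archive_consent → inform_credential), we obtain O(inform_credential).
The contrapositive of premise 6 (O(¬delete_report → ¬inform_credential)) is O(inform_credential → delete_report), and O(inform_credential) is already established, so O(delete_report).
With premise 4, O(delete_report → forward_log), the K-axiom yields O(forward_log).
With premise 1, O(forward_log → vacate_premises), the K-axiom yields O(vacate_premises).
Premises 2, 3, 9 do not contribute to this derivation.
Hence vacate_premises is obligatory.

Obligatory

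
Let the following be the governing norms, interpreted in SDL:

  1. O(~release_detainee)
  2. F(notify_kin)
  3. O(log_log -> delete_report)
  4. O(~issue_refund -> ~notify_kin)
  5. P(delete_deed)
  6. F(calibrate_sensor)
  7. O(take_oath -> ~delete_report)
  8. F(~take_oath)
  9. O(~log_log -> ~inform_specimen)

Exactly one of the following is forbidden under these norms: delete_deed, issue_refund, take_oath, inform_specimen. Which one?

F(~take_oath) at premise 8 means O(take_oath).
From O(take_oath) and premise 7, O(take_oath -> ~delete_report), we obtain O(~delete_report).
Premise 3, O(log_log -> delete_report), contraposes to O(~delete_report -> ~log_log); with O(~delete_report) we get O(~log_log).
From O(~log_log) and premise 9, O(~log_log -> ~inform_specimen), we obtain O(~inform_specimen).
So O(~inform_specimen) holds, i.e. inform_specimen is forbidden. None of the other listed options is forbidden under the premises.

inform_specimen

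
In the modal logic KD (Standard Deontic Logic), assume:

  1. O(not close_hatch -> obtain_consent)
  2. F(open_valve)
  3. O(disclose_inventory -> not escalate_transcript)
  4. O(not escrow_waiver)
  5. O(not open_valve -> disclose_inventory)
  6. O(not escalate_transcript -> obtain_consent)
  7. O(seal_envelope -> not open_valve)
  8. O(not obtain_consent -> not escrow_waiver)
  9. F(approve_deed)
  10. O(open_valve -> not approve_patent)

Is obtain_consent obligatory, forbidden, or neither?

Obligatory

Premise 2 is F(open_valve), i.e. O(not open_valve).
With premise 5, O(not open_valve -> disclose_inventory), the K-axiom yields O(disclose_inventory).
Premise 3 is O(disclose_inventory -> not escalate_transcript); since O(disclose_inventory), deontic closure gives O(not escalate_transcript).
With premise 6, O(not escalate_transcript -> obtain_consent), the K-axiom yields O(obtain_consent).
Premises 1, 4, 7, 8, 9, 10 do not contribute to this derivation.
Hence obtain_consent is obligatory.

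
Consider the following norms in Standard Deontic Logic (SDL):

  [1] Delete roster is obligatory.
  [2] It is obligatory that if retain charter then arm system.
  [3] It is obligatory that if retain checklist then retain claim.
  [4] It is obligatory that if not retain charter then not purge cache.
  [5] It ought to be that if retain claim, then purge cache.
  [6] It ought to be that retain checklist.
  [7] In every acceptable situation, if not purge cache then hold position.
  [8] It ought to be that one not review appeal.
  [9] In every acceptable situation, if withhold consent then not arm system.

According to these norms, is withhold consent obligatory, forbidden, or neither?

Forbidden

Premise 6 states O(retain_checklist) outright.
From O(retain_checklist) and premise 3, O(retain_checklist → retain_claim), we obtain O(retain_claim).
Applying K to premise 5 (O(retain_claim → purge_cache)) and O(retain_claim) yields O(purge_cache).
Premise 4 is O(¬retain_charter → ¬purge_cache); contrapositively O(purge_cache → retain_charter). Since O(purge_cache) holds, K gives O(retain_charter).
Applying K to premise 2 (O(retain_charter → arm_system)) and O(retain_charter) yields O(arm_system).
Premise 9, O(withhold_consent → ¬arm_system), contraposes to O(arm_system → ¬withhold_consent); with O(arm_system) we get O(¬withhold_consent).
Premises 1, 7, 8 do not contribute to this derivation.
Thus O(¬withhold_consent), which is F(withhold_consent): withhold_consent is forbidden.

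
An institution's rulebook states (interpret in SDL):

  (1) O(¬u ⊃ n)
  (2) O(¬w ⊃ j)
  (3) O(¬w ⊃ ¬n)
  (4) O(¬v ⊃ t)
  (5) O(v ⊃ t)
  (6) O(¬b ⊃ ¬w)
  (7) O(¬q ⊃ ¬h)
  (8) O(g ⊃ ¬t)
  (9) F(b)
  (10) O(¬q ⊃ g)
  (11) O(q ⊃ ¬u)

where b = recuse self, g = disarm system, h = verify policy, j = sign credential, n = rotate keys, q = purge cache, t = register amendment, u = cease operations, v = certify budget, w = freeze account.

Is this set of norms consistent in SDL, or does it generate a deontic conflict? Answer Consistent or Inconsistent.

Premises 4 and 5 cover both cases: O(¬v ⊃ t) and O(v ⊃ t). Since ¬v ∨ v is a tautology, O(t) follows.
Premise 8 is O(g ⊃ ¬t); contrapositively O(t ⊃ ¬g). Since O(t) holds, K gives O(¬g).
Premise 10, O(¬q ⊃ g), contraposes to O(¬g ⊃ q); with O(¬g) we get O(q).
With premise 11, O(q ⊃ ¬u), the K-axiom yields O(¬u).
From O(¬u) and premise 1, O(¬u ⊃ n), we obtain O(n).
Premise 3, O(¬w ⊃ ¬n), contraposes to O(n ⊃ w); with O(n) we get O(w).
Premise 6 is O(¬b ⊃ ¬w); contrapositively O(w ⊃ b). Since O(w) holds, K gives O(b).
But premise 9, F(b), means O(¬b).
We now have both O(b) and O(¬b) — b is simultaneously obligatory and forbidden, violating the D-axiom.

Inconsistent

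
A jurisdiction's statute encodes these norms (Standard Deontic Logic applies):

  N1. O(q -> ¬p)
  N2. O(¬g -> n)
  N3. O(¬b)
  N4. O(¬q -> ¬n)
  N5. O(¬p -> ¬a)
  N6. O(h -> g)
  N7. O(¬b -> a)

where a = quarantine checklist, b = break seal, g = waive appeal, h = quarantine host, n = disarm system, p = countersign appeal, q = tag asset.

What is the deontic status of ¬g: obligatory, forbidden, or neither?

Premise 3 gives O(¬b).
With premise 7, O(¬b -> a), the K-axiom yields O(a).
Premise 5 is O(¬p -> ¬a); contrapositively O(a -> p). Since O(a) holds, K gives O(p).
Premise 1 is O(q -> ¬p); contrapositively O(p -> ¬q). Since O(p) holds, K gives O(¬q).
Applying K to premise 4 (O(¬q -> ¬n)) and O(¬q) yields O(¬n).
Premise 2 is O(¬g -> n); contrapositively O(¬n -> g). Since O(¬n) holds, K gives O(g).
Premise 6 does not contribute to this derivation.
Thus O(g), which is F(¬g): ¬g is forbidden.

Forbidden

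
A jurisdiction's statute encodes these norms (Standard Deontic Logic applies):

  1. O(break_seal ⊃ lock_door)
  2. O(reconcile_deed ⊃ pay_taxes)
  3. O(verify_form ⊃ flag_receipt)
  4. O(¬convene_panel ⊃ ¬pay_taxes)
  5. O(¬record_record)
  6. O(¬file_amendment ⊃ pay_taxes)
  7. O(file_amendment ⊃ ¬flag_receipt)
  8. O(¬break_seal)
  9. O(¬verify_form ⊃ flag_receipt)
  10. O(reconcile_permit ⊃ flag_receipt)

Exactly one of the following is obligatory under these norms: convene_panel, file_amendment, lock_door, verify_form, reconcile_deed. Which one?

By case analysis on ¬verify_form: premise 9 gives O(¬verify_form ⊃ flag_receipt) and premise 3 gives O(verify_form ⊃ flag_receipt), so O(flag_receipt) either way.
Premise 7 is O(file_amendment ⊃ ¬flag_receipt); contrapositively O(flag_receipt ⊃ ¬file_amendment). Since O(flag_receipt) holds, K gives O(¬file_amendment).
Applying K to premise 6 (O(¬file_amendment ⊃ pay_taxes)) and O(¬file_amendment) yields O(pay_taxes).
Premise 4 is O(¬convene_panel ⊃ ¬pay_taxes); contrapositively O(pay_taxes ⊃ convene_panel). Since O(pay_taxes) holds, K gives O(convene_panel).
So O(convene_panel) holds — convene_panel is obligatory. None of the other listed options is made obligatory by any chain of premises.

convene_panel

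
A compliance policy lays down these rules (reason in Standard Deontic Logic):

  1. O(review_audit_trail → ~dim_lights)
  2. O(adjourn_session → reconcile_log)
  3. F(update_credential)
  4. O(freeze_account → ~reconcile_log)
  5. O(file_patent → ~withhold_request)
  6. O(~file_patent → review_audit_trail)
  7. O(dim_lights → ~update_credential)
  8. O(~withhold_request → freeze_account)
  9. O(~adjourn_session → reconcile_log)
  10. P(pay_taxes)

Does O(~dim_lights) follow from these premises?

Yes

Premises 9 and 2 are O(~adjourn_session → reconcile_log) and O(adjourn_session → reconcile_log); every ideal world satisfies ~adjourn_session or adjourn_session, so in either case reconcile_log holds — hence O(reconcile_log).
Premise 4, O(freeze_account → ~reconcile_log), contraposes to O(reconcile_log → ~freeze_account); with O(reconcile_log) we get O(~freeze_account).
The contrapositive of premise 8 (O(~withhold_request → freeze_account)) is O(~freeze_account → withhold_request), and O(~freeze_account) is already established, so O(withhold_request).
Premise 5 is O(file_patent → ~withhold_request); contrapositively O(withhold_request → ~file_patent). Since O(withhold_request) holds, K gives O(~file_patent).
With premise 6, O(~file_patent → review_audit_trail), the K-axiom yields O(review_audit_trail).
Premise 1 is O(review_audit_trail → ~dim_lights); since O(review_audit_trail), deontic closure gives O(~dim_lights).
Premises 3, 7, 10 do not contribute to this derivation.
So O(~dim_lights) follows.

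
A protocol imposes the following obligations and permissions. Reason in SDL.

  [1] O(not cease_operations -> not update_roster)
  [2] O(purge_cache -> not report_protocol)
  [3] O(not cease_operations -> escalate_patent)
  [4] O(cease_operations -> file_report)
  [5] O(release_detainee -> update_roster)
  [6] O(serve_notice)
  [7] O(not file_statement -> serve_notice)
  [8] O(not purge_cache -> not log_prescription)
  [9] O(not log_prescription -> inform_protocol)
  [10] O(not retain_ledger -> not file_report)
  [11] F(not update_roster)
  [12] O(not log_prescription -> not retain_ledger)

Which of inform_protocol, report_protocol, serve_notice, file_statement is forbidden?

F(not update_roster) at premise 11 means O(update_roster).
The contrapositive of premise 1 (O(not cease_operations -> not update_roster)) is O(update_roster -> cease_operations), and O(update_roster) is already established, so O(cease_operations).
Applying K to premise 4 (O(cease_operations -> file_report)) and O(cease_operations) yields O(file_report).
The contrapositive of premise 10 (O(not retain_ledger -> not file_report)) is O(file_report -> retain_ledger), and O(file_report) is already established, so O(retain_ledger).
Premise 12 is O(not log_prescription -> not retain_ledger); contrapositively O(retain_ledger -> log_prescription). Since O(retain_ledger) holds, K gives O(log_prescription).
The contrapositive of premise 8 (O(not purge_cache -> not log_prescription)) is O(log_prescription -> purge_cache), and O(log_prescription) is already established, so O(purge_cache).
Applying K to premise 2 (O(purge_cache -> not report_protocol)) and O(purge_cache) yields O(not report_protocol).
So O(not report_protocol) holds, i.e. report_protocol is forbidden. None of the other listed options is forbidden under the premises.

report_protocol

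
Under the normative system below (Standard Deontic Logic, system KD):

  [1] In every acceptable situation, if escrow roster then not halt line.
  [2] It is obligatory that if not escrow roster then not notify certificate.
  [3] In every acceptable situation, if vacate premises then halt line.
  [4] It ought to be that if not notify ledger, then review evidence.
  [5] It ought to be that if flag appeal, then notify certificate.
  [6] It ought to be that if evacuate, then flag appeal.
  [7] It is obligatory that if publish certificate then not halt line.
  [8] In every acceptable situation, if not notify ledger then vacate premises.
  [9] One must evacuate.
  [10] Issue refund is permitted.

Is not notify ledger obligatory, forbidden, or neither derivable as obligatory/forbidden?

Premise 9 states O(evacuate) outright.
Premise 6 is O(evacuate → flag_appeal); since O(evacuate), deontic closure gives O(flag_appeal).
Applying K to premise 5 (O(flag_appeal → notify_certificate)) and O(flag_appeal) yields O(notify_certificate).
Premise 2, O(¬escrow_roster → ¬notify_certificate), contraposes to O(notify_certificate → escrow_roster); with O(notify_certificate) we get O(escrow_roster).
Premise 1 is O(escrow_roster → ¬halt_line); since O(escrow_roster), deontic closure gives O(¬halt_line).
Premise 3 is O(vacate_premises → halt_line); contrapositively O(¬halt_line → ¬vacate_premises). Since O(¬halt_line) holds, K gives O(¬vacate_premises).
Premise 8 is O(¬notify_ledger → vacate_premises); contrapositively O(¬vacate_premises → notify_ledger). Since O(¬vacate_premises) holds, K gives O(notify_ledger).
Premises 4, 7, 10 do not contribute to this derivation.
Thus O(notify_ledger), which is F(¬notify_ledger): ¬notify_ledger is forbidden.

Forbidden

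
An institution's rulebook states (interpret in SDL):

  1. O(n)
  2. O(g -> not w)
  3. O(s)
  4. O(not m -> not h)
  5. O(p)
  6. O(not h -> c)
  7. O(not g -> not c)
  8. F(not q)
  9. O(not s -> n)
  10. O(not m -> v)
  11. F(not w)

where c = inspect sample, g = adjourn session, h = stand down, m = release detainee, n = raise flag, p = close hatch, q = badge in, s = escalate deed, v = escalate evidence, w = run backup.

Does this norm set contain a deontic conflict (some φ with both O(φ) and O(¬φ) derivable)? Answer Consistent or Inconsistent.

Consistent

Premise 9 is O(not s -> n); even if O(n) held, inferring O(not s) would be affirming the consequent — invalid.
So O(not s) is not derivable, and the apparent clash with O(s) does not arise.
A world satisfying every obligation exists (e.g. c=false, g=false, h=true, m=true, n=true, p=true, q=true, s=true, v=false, w=true); no atom is both obligatory and forbidden, so the set is consistent.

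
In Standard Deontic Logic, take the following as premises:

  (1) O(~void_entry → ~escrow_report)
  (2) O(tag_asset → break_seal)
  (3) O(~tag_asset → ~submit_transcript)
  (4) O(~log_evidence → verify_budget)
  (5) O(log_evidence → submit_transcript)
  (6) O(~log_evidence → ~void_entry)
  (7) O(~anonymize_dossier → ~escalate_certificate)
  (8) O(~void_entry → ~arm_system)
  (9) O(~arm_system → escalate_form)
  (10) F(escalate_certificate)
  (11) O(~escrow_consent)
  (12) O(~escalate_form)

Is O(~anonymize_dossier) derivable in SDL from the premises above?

No

Premise 7 is O(~anonymize_dossier → ~escalate_certificate); even if O(~escalate_certificate) held, inferring O(~anonymize_dossier) would be affirming the consequent — invalid.
No other premise forces O(~anonymize_dossier). An ideal world satisfying every premise can still have ~anonymize_dossier false, so O(~anonymize_dossier) is not derivable.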